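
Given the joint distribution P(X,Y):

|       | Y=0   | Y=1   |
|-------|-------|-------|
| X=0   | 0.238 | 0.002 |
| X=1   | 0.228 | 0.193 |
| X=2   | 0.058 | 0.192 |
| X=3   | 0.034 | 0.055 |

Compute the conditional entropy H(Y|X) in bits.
0.7163 bits

H(Y|X) = H(X,Y) - H(X)

H(X,Y) = -Σ_{x,y} P(x,y) log₂ P(x,y). Per-cell terms -P(x,y)·log₂P(x,y):
  X=0: 0.4928900, 0.0179316
  X=1: 0.4862999, 0.4580522
  X=2: 0.2382526, 0.4571178
  X=3: 0.1658629, 0.2301434
Sum of the 8 terms: H(X,Y) = 2.546550 bits

Marginal of X (row sums):
  P(X=0) = 0.238 + 0.002 = 0.240
  P(X=1) = 0.228 + 0.193 = 0.421
  P(X=2) = 0.058 + 0.192 = 0.250
  P(X=3) = 0.034 + 0.055 = 0.089
H(X) = -[0.240·log₂(0.240) + 0.421·log₂(0.421) + 0.250·log₂(0.250) + 0.089·log₂(0.089)]
  = 0.4941345 + 0.5254534 + 0.5000000 + 0.3106145 = 1.830202 bits

H(Y|X) = H(X,Y) - H(X) = 2.546550 - 1.830202 = 0.7163 bits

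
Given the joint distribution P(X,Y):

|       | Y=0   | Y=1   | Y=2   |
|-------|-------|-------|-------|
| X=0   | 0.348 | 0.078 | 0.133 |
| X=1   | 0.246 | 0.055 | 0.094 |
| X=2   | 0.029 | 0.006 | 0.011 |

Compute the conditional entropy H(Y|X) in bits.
1.3139 bits

H(Y|X) = H(X,Y) - H(X)

H(X,Y) = -Σ_{x,y} P(x,y) log₂ P(x,y). Per-cell terms -P(x,y)·log₂P(x,y):
  X=0: 0.52995, 0.28707, 0.38710
  X=1: 0.49772, 0.23014, 0.32065
  X=2: 0.14813, 0.04428, 0.07157
Sum of the 9 terms: H(X,Y) = 2.5166 bits

Marginal of X (row sums):
  P(X=0) = 0.348 + 0.078 + 0.133 = 0.559
  P(X=1) = 0.246 + 0.055 + 0.094 = 0.395
  P(X=2) = 0.029 + 0.006 + 0.011 = 0.046
H(X) = -[0.559·log₂(0.559) + 0.395·log₂(0.395) + 0.046·log₂(0.046)]
  = 0.46905 + 0.52933 + 0.20434 = 1.2027 bits

H(Y|X) = H(X,Y) - H(X) = 2.5166 - 1.2027 = 1.3139 bits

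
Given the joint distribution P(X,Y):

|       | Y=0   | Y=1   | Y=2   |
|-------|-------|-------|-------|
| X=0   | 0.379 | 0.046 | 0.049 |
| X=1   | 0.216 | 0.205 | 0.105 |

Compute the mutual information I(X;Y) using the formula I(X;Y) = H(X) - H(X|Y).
0.1242 bits

I(X;Y) = H(X) - H(X|Y)

Marginal of X (row sums):
  P(X=0) = 0.379 + 0.046 + 0.049 = 0.474
  P(X=1) = 0.216 + 0.205 + 0.105 = 0.526
H(X) = -[0.474·log₂(0.474) + 0.526·log₂(0.526)]
  = 0.51052 + 0.48753 = 0.99805 bits

Marginal of Y (column sums):
  P(Y=0) = 0.379 + 0.216 = 0.595
  P(Y=1) = 0.046 + 0.205 = 0.251
  P(Y=2) = 0.049 + 0.105 = 0.154
H(X|Y) = Σ_y P(y)·H(X|Y=y):
  Y=0: P(Y=0) = 0.595, P(X|Y=0) = (379/595, 216/595) → H(X|Y=0) = 0.94517
  Y=1: P(Y=1) = 0.251, P(X|Y=1) = (46/251, 205/251) → H(X|Y=1) = 0.68717
  Y=2: P(Y=2) = 0.154, P(X|Y=2) = (7/22, 15/22) → H(X|Y=2) = 0.90239
H(X|Y) = 0.595·0.94517 + 0.251·0.68717 + 0.154·0.90239 = 0.87382 bits

I(X;Y) = H(X) - H(X|Y) = 0.99805 - 0.87382 = 0.1242 bits

Cross-check via I(X;Y) = H(X) + H(Y) - H(X,Y): computing H(Y) from the column sums and H(X,Y) from the 6 cells in the same way gives H(Y) = 1.36188 bits and H(X,Y) = 2.23570 bits, so
I(X;Y) = 0.99805 + 1.36188 - 2.23570 = 0.1242 bits ✓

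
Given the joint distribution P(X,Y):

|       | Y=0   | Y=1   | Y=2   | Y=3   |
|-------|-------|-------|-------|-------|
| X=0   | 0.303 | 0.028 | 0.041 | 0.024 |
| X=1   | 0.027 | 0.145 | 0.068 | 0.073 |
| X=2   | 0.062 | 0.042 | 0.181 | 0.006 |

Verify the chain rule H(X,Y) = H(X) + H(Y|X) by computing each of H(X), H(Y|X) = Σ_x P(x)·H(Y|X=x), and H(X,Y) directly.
H(X) = 1.5720 bits, H(Y|X) = 1.4279 bits, H(X,Y) = 2.9999 bits

Marginal of X (row sums):
  P(X=0) = 0.303 + 0.028 + 0.041 + 0.024 = 0.396
  P(X=1) = 0.027 + 0.145 + 0.068 + 0.073 = 0.313
  P(X=2) = 0.062 + 0.042 + 0.181 + 0.006 = 0.291
H(X) = -[0.396·log₂(0.396) + 0.313·log₂(0.313) + 0.291·log₂(0.291)]
  = 0.52923 + 0.52451 + 0.51824 = 1.5720 bits

H(Y|X) = Σ_x P(x)·H(Y|X=x):
  X=0: P(X=0) = 0.396, P(Y|X=0) = (101/132, 7/99, 41/396, 2/33) → H(Y|X=0) = 1.14959
  X=1: P(X=1) = 0.313, P(Y|X=1) = (27/313, 145/313, 68/313, 73/313) → H(Y|X=1) = 1.78755
  X=2: P(X=2) = 0.291, P(Y|X=2) = (62/291, 14/97, 181/291, 2/97) → H(Y|X=2) = 1.41986
H(Y|X) = 0.396·1.14959 + 0.313·1.78755 + 0.291·1.41986 = 1.4279 bits

H(X,Y) = -Σ_{x,y} P(x,y) log₂ P(x,y). Per-cell terms -P(x,y)·log₂P(x,y):
  X=0: 0.52195, 0.14444, 0.18894, 0.12914
  X=1: 0.14069, 0.40395, 0.26373, 0.27565
  X=2: 0.24872, 0.19209, 0.44633, 0.04428
Sum of the 12 terms: H(X,Y) = 2.9999 bits

Chain rule check:
  H(X) + H(Y|X) = 1.5720 + 1.4279 = 2.9999 bits
  H(X,Y) = 2.9999 bits
✓ Chain rule verified.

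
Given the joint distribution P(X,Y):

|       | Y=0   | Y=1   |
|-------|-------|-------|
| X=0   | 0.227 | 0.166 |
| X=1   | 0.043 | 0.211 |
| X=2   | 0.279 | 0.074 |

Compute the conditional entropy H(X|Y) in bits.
1.3832 bits

H(X|Y) = H(X,Y) - H(Y)

H(X,Y) = -Σ_{x,y} P(x,y) log₂ P(x,y). Per-cell terms -P(x,y)·log₂P(x,y):
  X=0: 0.4856, 0.4301
  X=1: 0.1952, 0.4736
  X=2: 0.5138, 0.2780
Sum of the 6 terms: H(X,Y) = 2.3763 bits

Marginal of Y (column sums):
  P(Y=0) = 0.227 + 0.043 + 0.279 = 0.549
  P(Y=1) = 0.166 + 0.211 + 0.074 = 0.451
H(Y) = -[0.549·log₂(0.549) + 0.451·log₂(0.451)]
  = 0.4750 + 0.5181 = 0.9931 bits

H(X|Y) = H(X,Y) - H(Y) = 2.3763 - 0.9931 = 1.3832 bits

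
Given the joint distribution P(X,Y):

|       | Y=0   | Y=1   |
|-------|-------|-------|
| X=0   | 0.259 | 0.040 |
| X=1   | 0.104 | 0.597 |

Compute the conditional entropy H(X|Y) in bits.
0.5293 bits

H(X|Y) = H(X,Y) - H(Y)

H(X,Y) = -Σ_{x,y} P(x,y) log₂ P(x,y). Per-cell terms -P(x,y)·log₂P(x,y):
  X=0: 0.50478, 0.18575
  X=1: 0.33960, 0.44429
Sum of the 4 terms: H(X,Y) = 1.4744 bits

Marginal of Y (column sums):
  P(Y=0) = 0.259 + 0.104 = 0.363
  P(Y=1) = 0.040 + 0.597 = 0.637
H(Y) = -[0.363·log₂(0.363) + 0.637·log₂(0.637)]
  = 0.53069 + 0.41445 = 0.9451 bits

H(X|Y) = H(X,Y) - H(Y) = 1.4744 - 0.9451 = 0.5293 bits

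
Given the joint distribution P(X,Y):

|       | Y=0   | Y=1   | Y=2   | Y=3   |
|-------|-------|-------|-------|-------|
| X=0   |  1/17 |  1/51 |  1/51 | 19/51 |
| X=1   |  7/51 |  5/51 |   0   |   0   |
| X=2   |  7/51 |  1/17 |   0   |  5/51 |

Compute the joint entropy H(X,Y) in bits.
2.6775 bits

H(X,Y) = -Σ_{x,y} P(x,y) log₂ P(x,y). Per-cell terms -P(x,y)·log₂P(x,y):
  X=0: 0.24044, 0.11122, 0.11122, 0.53070
  X=1: 0.39324, 0.32848, 0.00000, 0.00000
  X=2: 0.39324, 0.24044, 0.00000, 0.32848
  (cells with P = 0 contribute 0)
Sum of the 12 terms: H(X,Y) = 2.6775 bits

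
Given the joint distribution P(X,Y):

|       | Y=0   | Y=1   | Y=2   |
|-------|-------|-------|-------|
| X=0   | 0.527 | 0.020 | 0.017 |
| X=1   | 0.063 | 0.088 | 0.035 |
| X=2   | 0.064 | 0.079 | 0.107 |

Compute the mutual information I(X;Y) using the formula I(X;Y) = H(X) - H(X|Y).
0.3751 bits

I(X;Y) = H(X) - H(X|Y)

Marginal of X (row sums):
  P(X=0) = 0.527 + 0.020 + 0.017 = 0.564
  P(X=1) = 0.063 + 0.088 + 0.035 = 0.186
  P(X=2) = 0.064 + 0.079 + 0.107 = 0.250
H(X) = -[0.564·log₂(0.564) + 0.186·log₂(0.186) + 0.250·log₂(0.250)]
  = 0.465995 + 0.451352 + 0.500000 = 1.41735 bits

Marginal of Y (column sums):
  P(Y=0) = 0.527 + 0.063 + 0.064 = 0.654
  P(Y=1) = 0.020 + 0.088 + 0.079 = 0.187
  P(Y=2) = 0.017 + 0.035 + 0.107 = 0.159
H(X|Y) = Σ_y P(y)·H(X|Y=y):
  Y=0: P(Y=0) = 0.654, P(X|Y=0) = (527/654, 21/218, 32/327) → H(X|Y=0) = 0.904335
  Y=1: P(Y=1) = 0.187, P(X|Y=1) = (20/187, 8/17, 79/187) → H(X|Y=1) = 1.381829
  Y=2: P(Y=2) = 0.159, P(X|Y=2) = (17/159, 35/159, 107/159) → H(X|Y=2) = 1.210061
H(X|Y) = 0.654·0.904335 + 0.187·1.381829 + 0.159·1.210061 = 1.04224 bits

I(X;Y) = H(X) - H(X|Y) = 1.41735 - 1.04224 = 0.3751 bits

Cross-check via I(X;Y) = H(X) + H(Y) - H(X,Y): computing H(Y) from the column sums and H(X,Y) from the 9 cells in the same way gives H(Y) = 1.27481 bits and H(X,Y) = 2.31705 bits, so
I(X;Y) = 1.41735 + 1.27481 - 2.31705 = 0.3751 bits ✓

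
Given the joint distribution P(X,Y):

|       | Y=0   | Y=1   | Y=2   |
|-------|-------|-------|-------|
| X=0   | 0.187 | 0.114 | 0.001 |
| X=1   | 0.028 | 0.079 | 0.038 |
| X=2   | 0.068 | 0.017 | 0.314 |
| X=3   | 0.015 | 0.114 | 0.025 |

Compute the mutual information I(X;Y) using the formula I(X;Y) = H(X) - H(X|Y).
0.5460 bits

I(X;Y) = H(X) - H(X|Y)

Marginal of X (row sums):
  P(X=0) = 0.187 + 0.114 + 0.001 = 0.302
  P(X=1) = 0.028 + 0.079 + 0.038 = 0.145
  P(X=2) = 0.068 + 0.017 + 0.314 = 0.399
  P(X=3) = 0.015 + 0.114 + 0.025 = 0.154
H(X) = -[0.302·log₂(0.302) + 0.145·log₂(0.145) + 0.399·log₂(0.399) + 0.154·log₂(0.154)]
  = 0.5216686 + 0.4039519 + 0.5288902 + 0.4156457 = 1.870156 bits

Marginal of Y (column sums):
  P(Y=0) = 0.187 + 0.028 + 0.068 + 0.015 = 0.298
  P(Y=1) = 0.114 + 0.079 + 0.017 + 0.114 = 0.324
  P(Y=2) = 0.001 + 0.038 + 0.314 + 0.025 = 0.378
H(X|Y) = Σ_y P(y)·H(X|Y=y):
  Y=0: P(Y=0) = 0.298, P(X|Y=0) = (187/298, 14/149, 34/149, 15/298) → H(X|Y=0) = 1.4459268
  Y=1: P(Y=1) = 0.324, P(X|Y=1) = (19/54, 79/324, 17/324, 19/54) → H(X|Y=1) = 1.7800214
  Y=2: P(Y=2) = 0.378, P(X|Y=2) = (1/378, 19/189, 157/189, 25/378) → H(X|Y=2) = 0.8372991
H(X|Y) = 0.298·1.4459268 + 0.324·1.7800214 + 0.378·0.8372991 = 1.324112 bits

I(X;Y) = H(X) - H(X|Y) = 1.870156 - 1.324112 = 0.5460 bits

Cross-check via I(X;Y) = H(X) + H(Y) - H(X,Y): computing H(Y) from the column sums and H(X,Y) from the 12 cells in the same way gives H(Y) = 1.577833 bits and H(X,Y) = 2.901945 bits, so
I(X;Y) = 1.870156 + 1.577833 - 2.901945 = 0.5460 bits ✓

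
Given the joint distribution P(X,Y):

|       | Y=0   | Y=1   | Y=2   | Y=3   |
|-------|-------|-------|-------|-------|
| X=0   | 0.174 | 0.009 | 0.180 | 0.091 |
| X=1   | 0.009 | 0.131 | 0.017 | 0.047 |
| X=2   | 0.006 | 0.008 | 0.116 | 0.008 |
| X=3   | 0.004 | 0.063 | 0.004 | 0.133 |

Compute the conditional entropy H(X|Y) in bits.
1.2601 bits

H(X|Y) = H(X,Y) - H(Y)

H(X,Y) = -Σ_{x,y} P(x,y) log₂ P(x,y). Per-cell terms -P(x,y)·log₂P(x,y):
  X=0: 0.43897, 0.06116, 0.44531, 0.31468
  X=1: 0.06116, 0.38414, 0.09993, 0.20733
  X=2: 0.04428, 0.05573, 0.36051, 0.05573
  X=3: 0.03186, 0.25128, 0.03186, 0.38710
Sum of the 16 terms: H(X,Y) = 3.2310 bits

Marginal of Y (column sums):
  P(Y=0) = 0.174 + 0.009 + 0.006 + 0.004 = 0.193
  P(Y=1) = 0.009 + 0.131 + 0.008 + 0.063 = 0.211
  P(Y=2) = 0.180 + 0.017 + 0.116 + 0.004 = 0.317
  P(Y=3) = 0.091 + 0.047 + 0.008 + 0.133 = 0.279
H(Y) = -[0.193·log₂(0.193) + 0.211·log₂(0.211) + 0.317·log₂(0.317) + 0.279·log₂(0.279)]
  = 0.45805 + 0.47363 + 0.52541 + 0.51382 = 1.9709 bits

H(X|Y) = H(X,Y) - H(Y) = 3.2310 - 1.9709 = 1.2601 bits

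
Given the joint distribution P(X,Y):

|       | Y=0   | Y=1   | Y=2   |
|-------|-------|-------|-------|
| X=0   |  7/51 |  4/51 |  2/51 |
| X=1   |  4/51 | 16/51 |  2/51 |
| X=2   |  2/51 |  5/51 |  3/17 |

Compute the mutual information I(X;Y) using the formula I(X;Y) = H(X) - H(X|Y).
0.2463 bits

I(X;Y) = H(X) - H(X|Y)

Marginal of X (row sums):
  P(X=0) = 7/51 + 4/51 + 2/51 = 13/51
  P(X=1) = 4/51 + 16/51 + 2/51 = 22/51
  P(X=2) = 2/51 + 5/51 + 3/17 = 16/51
H(X) = -[(13/51)·log₂(13/51) + (22/51)·log₂(22/51) + (16/51)·log₂(16/51)]
  = 0.50266 + 0.52325 + 0.52468 = 1.5506 bits

Marginal of Y (column sums):
  P(Y=0) = 7/51 + 4/51 + 2/51 = 13/51
  P(Y=1) = 4/51 + 16/51 + 5/51 = 25/51
  P(Y=2) = 2/51 + 2/51 + 3/17 = 13/51
H(X|Y) = Σ_y P(y)·H(X|Y=y):
  Y=0: P(Y=0) = 13/51, P(X|Y=0) = (7/13, 4/13, 2/13) → H(X|Y=0) = 1.41956
  Y=1: P(Y=1) = 25/51, P(X|Y=1) = (4/25, 16/25, 1/5) → H(X|Y=1) = 1.29947
  Y=2: P(Y=2) = 13/51, P(X|Y=2) = (2/13, 2/13, 9/13) → H(X|Y=2) = 1.19818
H(X|Y) = (13/51)·1.41956 + (25/51)·1.29947 + (13/51)·1.19818 = 1.3043 bits

I(X;Y) = H(X) - H(X|Y) = 1.5506 - 1.3043 = 0.2463 bits

Cross-check via I(X;Y) = H(X) + H(Y) - H(X,Y): computing H(Y) from the column sums and H(X,Y) from the 9 cells in the same way gives H(Y) = 1.5095 bits and H(X,Y) = 2.8138 bits, so
I(X;Y) = 1.5506 + 1.5095 - 2.8138 = 0.2463 bits ✓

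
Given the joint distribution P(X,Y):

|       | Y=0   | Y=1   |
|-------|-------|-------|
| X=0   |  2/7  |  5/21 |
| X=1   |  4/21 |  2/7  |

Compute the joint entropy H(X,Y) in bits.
1.9814 bits

H(X,Y) = -Σ_{x,y} P(x,y) log₂ P(x,y). Per-cell terms -P(x,y)·log₂P(x,y):
  X=0: 0.5164, 0.4929
  X=1: 0.4557, 0.5164
Sum of the 4 terms: H(X,Y) = 1.9814 bits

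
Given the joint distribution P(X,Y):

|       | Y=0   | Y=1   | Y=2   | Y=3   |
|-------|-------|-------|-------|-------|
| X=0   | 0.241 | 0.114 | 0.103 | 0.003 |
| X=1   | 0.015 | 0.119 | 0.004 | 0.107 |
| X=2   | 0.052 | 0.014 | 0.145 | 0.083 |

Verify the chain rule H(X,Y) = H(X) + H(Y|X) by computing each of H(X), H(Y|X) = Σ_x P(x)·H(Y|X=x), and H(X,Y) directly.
H(X) = 1.5314 bits, H(Y|X) = 1.5266 bits, H(X,Y) = 3.0580 bits

Marginal of X (row sums):
  P(X=0) = 0.241 + 0.114 + 0.103 + 0.003 = 0.461
  P(X=1) = 0.015 + 0.119 + 0.004 + 0.107 = 0.245
  P(X=2) = 0.052 + 0.014 + 0.145 + 0.083 = 0.294
H(X) = -[0.461·log₂(0.461) + 0.245·log₂(0.245) + 0.294·log₂(0.294)]
  = 0.51501 + 0.49714 + 0.51924 = 1.5314 bits

H(Y|X) = Σ_x P(x)·H(Y|X=x):
  X=0: P(X=0) = 0.461, P(Y|X=0) = (241/461, 114/461, 103/461, 3/461) → H(Y|X=0) = 1.51799
  X=1: P(X=1) = 0.245, P(Y|X=1) = (3/49, 17/35, 4/245, 107/245) → H(Y|X=1) = 1.37164
  X=2: P(X=2) = 0.294, P(Y|X=2) = (26/147, 1/21, 145/294, 83/294) → H(Y|X=2) = 1.66926
H(Y|X) = 0.461·1.51799 + 0.245·1.37164 + 0.294·1.66926 = 1.5266 bits

H(X,Y) = -Σ_{x,y} P(x,y) log₂ P(x,y). Per-cell terms -P(x,y)·log₂P(x,y):
  X=0: 0.49475, 0.35715, 0.33777, 0.02514
  X=1: 0.09088, 0.36545, 0.03186, 0.34500
  X=2: 0.22180, 0.08622, 0.40395, 0.29803
Sum of the 12 terms: H(X,Y) = 3.0580 bits

Chain rule check:
  H(X) + H(Y|X) = 1.5314 + 1.5266 = 3.0580 bits
  H(X,Y) = 3.0580 bits
✓ Chain rule verified.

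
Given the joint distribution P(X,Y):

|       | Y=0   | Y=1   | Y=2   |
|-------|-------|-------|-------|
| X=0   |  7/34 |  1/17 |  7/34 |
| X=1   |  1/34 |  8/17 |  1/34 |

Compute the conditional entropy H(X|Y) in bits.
0.5222 bits

H(X|Y) = H(X,Y) - H(Y)

H(X,Y) = -Σ_{x,y} P(x,y) log₂ P(x,y). Per-cell terms -P(x,y)·log₂P(x,y):
  X=0: 0.46943, 0.24044, 0.46943
  X=1: 0.14963, 0.51175, 0.14963
Sum of the 6 terms: H(X,Y) = 1.9903 bits

Marginal of Y (column sums):
  P(Y=0) = 7/34 + 1/34 = 4/17
  P(Y=1) = 1/17 + 8/17 = 9/17
  P(Y=2) = 7/34 + 1/34 = 4/17
H(Y) = -[(4/17)·log₂(4/17) + (9/17)·log₂(9/17) + (4/17)·log₂(4/17)]
  = 0.49117 + 0.48576 + 0.49117 = 1.4681 bits

H(X|Y) = H(X,Y) - H(Y) = 1.9903 - 1.4681 = 0.5222 bits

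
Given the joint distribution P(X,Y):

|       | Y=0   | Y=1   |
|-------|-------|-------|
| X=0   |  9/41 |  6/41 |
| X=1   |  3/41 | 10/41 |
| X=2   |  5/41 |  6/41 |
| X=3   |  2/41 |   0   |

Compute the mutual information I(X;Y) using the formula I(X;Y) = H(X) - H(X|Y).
0.1271 bits

I(X;Y) = H(X) - H(X|Y)

Marginal of X (row sums):
  P(X=0) = 9/41 + 6/41 = 15/41
  P(X=1) = 3/41 + 10/41 = 13/41
  P(X=2) = 5/41 + 6/41 = 11/41
  P(X=3) = 2/41 + 0 = 2/41
H(X) = -[(15/41)·log₂(15/41) + (13/41)·log₂(13/41) + (11/41)·log₂(11/41) + (2/41)·log₂(2/41)]
  = 0.5307 + 0.5254 + 0.5093 + 0.2126 = 1.7780 bits

Marginal of Y (column sums):
  P(Y=0) = 9/41 + 3/41 + 5/41 + 2/41 = 19/41
  P(Y=1) = 6/41 + 10/41 + 6/41 + 0 = 22/41
H(X|Y) = Σ_y P(y)·H(X|Y=y):
  Y=0: P(Y=0) = 19/41, P(X|Y=0) = (9/19, 3/19, 5/19, 2/19) → H(X|Y=0) = 1.7798
  Y=1: P(Y=1) = 22/41, P(X|Y=1) = (3/11, 5/11, 3/11, 0) → H(X|Y=1) = 1.5395
H(X|Y) = (19/41)·1.7798 + (22/41)·1.5395 = 1.6509 bits

I(X;Y) = H(X) - H(X|Y) = 1.7780 - 1.6509 = 0.1271 bits

Cross-check via I(X;Y) = H(X) + H(Y) - H(X,Y): computing H(Y) from the column sums and H(X,Y) from the 8 cells in the same way gives H(Y) = 0.9961 bits and H(X,Y) = 2.6470 bits, so
I(X;Y) = 1.7780 + 0.9961 - 2.6470 = 0.1271 bits ✓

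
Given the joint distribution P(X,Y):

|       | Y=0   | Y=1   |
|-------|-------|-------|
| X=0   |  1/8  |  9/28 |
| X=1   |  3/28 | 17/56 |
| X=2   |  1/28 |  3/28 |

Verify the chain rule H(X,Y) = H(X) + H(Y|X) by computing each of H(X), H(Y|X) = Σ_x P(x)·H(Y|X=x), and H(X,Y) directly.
H(X) = 1.4477 bits, H(Y|X) = 0.8379 bits, H(X,Y) = 2.2856 bits

Marginal of X (row sums):
  P(X=0) = 1/8 + 9/28 = 25/56
  P(X=1) = 3/28 + 17/56 = 23/56
  P(X=2) = 1/28 + 3/28 = 1/7
H(X) = -[(25/56)·log₂(25/56) + (23/56)·log₂(23/56) + (1/7)·log₂(1/7)]
  = 0.51942 + 0.52727 + 0.40105 = 1.4477 bits

H(Y|X) = Σ_x P(x)·H(Y|X=x):
  X=0: P(X=0) = 25/56, P(Y|X=0) = (7/25, 18/25) → H(Y|X=0) = 0.85545
  X=1: P(X=1) = 23/56, P(Y|X=1) = (6/23, 17/23) → H(Y|X=1) = 0.82806
  X=2: P(X=2) = 1/7, P(Y|X=2) = (1/4, 3/4) → H(Y|X=2) = 0.81128
H(Y|X) = (25/56)·0.85545 + (23/56)·0.82806 + (1/7)·0.81128 = 0.8379 bits

H(X,Y) = -Σ_{x,y} P(x,y) log₂ P(x,y). Per-cell terms -P(x,y)·log₂P(x,y):
  X=0: 0.37500, 0.52632
  X=1: 0.34526, 0.52211
  X=2: 0.17169, 0.34526
Sum of the 6 terms: H(X,Y) = 2.2856 bits

Chain rule check:
  H(X) + H(Y|X) = 1.4477 + 0.8379 = 2.2856 bits
  H(X,Y) = 2.2856 bits
✓ Chain rule verified.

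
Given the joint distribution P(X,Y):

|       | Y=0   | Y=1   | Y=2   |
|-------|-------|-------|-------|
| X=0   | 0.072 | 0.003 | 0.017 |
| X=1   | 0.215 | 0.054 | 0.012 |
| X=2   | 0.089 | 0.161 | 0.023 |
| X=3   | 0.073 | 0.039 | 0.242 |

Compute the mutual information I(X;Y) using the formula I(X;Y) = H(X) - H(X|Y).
0.4220 bits

I(X;Y) = H(X) - H(X|Y)

Marginal of X (row sums):
  P(X=0) = 0.072 + 0.003 + 0.017 = 0.092
  P(X=1) = 0.215 + 0.054 + 0.012 = 0.281
  P(X=2) = 0.089 + 0.161 + 0.023 = 0.273
  P(X=3) = 0.073 + 0.039 + 0.242 = 0.354
H(X) = -[0.092·log₂(0.092) + 0.281·log₂(0.281) + 0.273·log₂(0.273) + 0.354·log₂(0.354)]
  = 0.3167 + 0.5146 + 0.5113 + 0.5304 = 1.8730 bits

Marginal of Y (column sums):
  P(Y=0) = 0.072 + 0.215 + 0.089 + 0.073 = 0.449
  P(Y=1) = 0.003 + 0.054 + 0.161 + 0.039 = 0.257
  P(Y=2) = 0.017 + 0.012 + 0.023 + 0.242 = 0.294
H(X|Y) = Σ_y P(y)·H(X|Y=y):
  Y=0: P(Y=0) = 0.449, P(X|Y=0) = (72/449, 215/449, 89/449, 73/449) → H(X|Y=0) = 1.8211
  Y=1: P(Y=1) = 0.257, P(X|Y=1) = (3/257, 54/257, 161/257, 39/257) → H(X|Y=1) = 1.3833
  Y=2: P(Y=2) = 0.294, P(X|Y=2) = (17/294, 2/49, 23/294, 121/147) → H(X|Y=2) = 0.9449
H(X|Y) = 0.449·1.8211 + 0.257·1.3833 + 0.294·0.9449 = 1.4510 bits

I(X;Y) = H(X) - H(X|Y) = 1.8730 - 1.4510 = 0.4220 bits

Cross-check via I(X;Y) = H(X) + H(Y) - H(X,Y): computing H(Y) from the column sums and H(X,Y) from the 12 cells in the same way gives H(Y) = 1.5417 bits and H(X,Y) = 2.9927 bits, so
I(X;Y) = 1.8730 + 1.5417 - 2.9927 = 0.4220 bits ✓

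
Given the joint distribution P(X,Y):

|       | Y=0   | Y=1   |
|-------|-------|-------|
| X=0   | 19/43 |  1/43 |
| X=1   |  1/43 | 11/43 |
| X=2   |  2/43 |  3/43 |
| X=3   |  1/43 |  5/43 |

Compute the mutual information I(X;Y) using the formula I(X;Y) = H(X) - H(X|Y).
0.5442 bits

I(X;Y) = H(X) - H(X|Y)

Marginal of X (row sums):
  P(X=0) = 19/43 + 1/43 = 20/43
  P(X=1) = 1/43 + 11/43 = 12/43
  P(X=2) = 2/43 + 3/43 = 5/43
  P(X=3) = 1/43 + 5/43 = 6/43
H(X) = -[(20/43)·log₂(20/43) + (12/43)·log₂(12/43) + (5/43)·log₂(5/43) + (6/43)·log₂(6/43)]
  = 0.51364 + 0.51385 + 0.36097 + 0.39646 = 1.7849 bits

Marginal of Y (column sums):
  P(Y=0) = 19/43 + 1/43 + 2/43 + 1/43 = 23/43
  P(Y=1) = 1/43 + 11/43 + 3/43 + 5/43 = 20/43
H(X|Y) = Σ_y P(y)·H(X|Y=y):
  Y=0: P(Y=0) = 23/43, P(X|Y=0) = (19/23, 1/23, 2/23, 1/23) → H(X|Y=0) = 0.92745
  Y=1: P(Y=1) = 20/43, P(X|Y=1) = (1/20, 11/20, 3/20, 1/4) → H(X|Y=1) = 1.60101
H(X|Y) = (23/43)·0.92745 + (20/43)·1.60101 = 1.2407 bits

I(X;Y) = H(X) - H(X|Y) = 1.7849 - 1.2407 = 0.5442 bits

Cross-check via I(X;Y) = H(X) + H(Y) - H(X,Y): computing H(Y) from the column sums and H(X,Y) from the 8 cells in the same way gives H(Y) = 0.9965 bits and H(X,Y) = 2.2372 bits, so
I(X;Y) = 1.7849 + 0.9965 - 2.2372 = 0.5442 bits ✓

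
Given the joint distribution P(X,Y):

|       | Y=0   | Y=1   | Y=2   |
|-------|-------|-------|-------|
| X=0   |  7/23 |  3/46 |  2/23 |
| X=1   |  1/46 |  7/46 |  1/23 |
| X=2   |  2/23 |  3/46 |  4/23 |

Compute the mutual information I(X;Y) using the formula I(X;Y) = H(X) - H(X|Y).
0.2689 bits

I(X;Y) = H(X) - H(X|Y)

Marginal of X (row sums):
  P(X=0) = 7/23 + 3/46 + 2/23 = 21/46
  P(X=1) = 1/46 + 7/46 + 1/23 = 5/23
  P(X=2) = 2/23 + 3/46 + 4/23 = 15/46
H(X) = -[(21/46)·log₂(21/46) + (5/23)·log₂(5/23) + (15/46)·log₂(15/46)]
  = 0.516438 + 0.478616 + 0.527175 = 1.52223 bits

Marginal of Y (column sums):
  P(Y=0) = 7/23 + 1/46 + 2/23 = 19/46
  P(Y=1) = 3/46 + 7/46 + 3/46 = 13/46
  P(Y=2) = 2/23 + 1/23 + 4/23 = 7/23
H(X|Y) = Σ_y P(y)·H(X|Y=y):
  Y=0: P(Y=0) = 19/46, P(X|Y=0) = (14/19, 1/19, 4/19) → H(X|Y=0) = 1.021455
  Y=1: P(Y=1) = 13/46, P(X|Y=1) = (3/13, 7/13, 3/13) → H(X|Y=1) = 1.457266
  Y=2: P(Y=2) = 7/23, P(X|Y=2) = (2/7, 1/7, 4/7) → H(X|Y=2) = 1.378783
H(X|Y) = (19/46)·1.021455 + (13/46)·1.457266 + (7/23)·1.378783 = 1.25337 bits

I(X;Y) = H(X) - H(X|Y) = 1.52223 - 1.25337 = 0.2689 bits

Cross-check via I(X;Y) = H(X) + H(Y) - H(X,Y): computing H(Y) from the column sums and H(X,Y) from the 9 cells in the same way gives H(Y) = 1.56445 bits and H(X,Y) = 2.81782 bits, so
I(X;Y) = 1.52223 + 1.56445 - 2.81782 = 0.2689 bits ✓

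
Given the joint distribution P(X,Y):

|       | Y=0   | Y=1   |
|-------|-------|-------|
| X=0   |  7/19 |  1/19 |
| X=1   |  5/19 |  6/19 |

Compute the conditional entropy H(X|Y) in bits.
0.8368 bits

H(X|Y) = H(X,Y) - H(Y)

H(X,Y) = -Σ_{x,y} P(x,y) log₂ P(x,y). Per-cell terms -P(x,y)·log₂P(x,y):
  X=0: 0.530737, 0.223575
  X=1: 0.506842, 0.525147
Sum of the 4 terms: H(X,Y) = 1.786301 bits

Marginal of Y (column sums):
  P(Y=0) = 7/19 + 5/19 = 12/19
  P(Y=1) = 1/19 + 6/19 = 7/19
H(Y) = -[(12/19)·log₂(12/19) + (7/19)·log₂(7/19)]
  = 0.418715 + 0.530737 = 0.949452 bits

H(X|Y) = H(X,Y) - H(Y) = 1.786301 - 0.949452 = 0.8368 bits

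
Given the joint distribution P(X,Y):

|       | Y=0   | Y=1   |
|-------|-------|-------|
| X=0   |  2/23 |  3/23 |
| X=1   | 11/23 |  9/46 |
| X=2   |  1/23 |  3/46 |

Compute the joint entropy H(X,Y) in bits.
2.1127 bits

H(X,Y) = -Σ_{x,y} P(x,y) log₂ P(x,y). Per-cell terms -P(x,y)·log₂P(x,y):
  X=0: 0.3064, 0.3833
  X=1: 0.5089, 0.4605
  X=2: 0.1967, 0.2569
Sum of the 6 terms: H(X,Y) = 2.1127 bits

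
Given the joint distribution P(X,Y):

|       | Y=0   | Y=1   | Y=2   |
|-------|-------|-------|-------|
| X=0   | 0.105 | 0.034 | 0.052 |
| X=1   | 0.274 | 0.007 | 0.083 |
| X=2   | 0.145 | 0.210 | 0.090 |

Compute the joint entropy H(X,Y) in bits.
2.7784 bits

H(X,Y) = -Σ_{x,y} P(x,y) log₂ P(x,y). Per-cell terms -P(x,y)·log₂P(x,y):
  X=0: 0.34141, 0.16586, 0.22180
  X=1: 0.51176, 0.05011, 0.29803
  X=2: 0.40395, 0.47282, 0.31265
Sum of the 9 terms: H(X,Y) = 2.7784 bits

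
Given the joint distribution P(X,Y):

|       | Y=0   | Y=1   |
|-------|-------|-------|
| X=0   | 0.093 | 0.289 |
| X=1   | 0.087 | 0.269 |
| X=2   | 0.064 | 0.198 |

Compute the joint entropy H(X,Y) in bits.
2.3687 bits

H(X,Y) = -Σ_{x,y} P(x,y) log₂ P(x,y). Per-cell terms -P(x,y)·log₂P(x,y):
  X=0: 0.31868, 0.51756
  X=1: 0.30649, 0.50957
  X=2: 0.25381, 0.46261
Sum of the 6 terms: H(X,Y) = 2.3687 bits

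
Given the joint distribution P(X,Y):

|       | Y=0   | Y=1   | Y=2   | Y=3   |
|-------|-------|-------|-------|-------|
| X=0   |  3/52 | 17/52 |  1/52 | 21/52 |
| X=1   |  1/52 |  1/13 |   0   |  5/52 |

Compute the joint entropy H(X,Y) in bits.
2.1218 bits

H(X,Y) = -Σ_{x,y} P(x,y) log₂ P(x,y). Per-cell terms -P(x,y)·log₂P(x,y):
  X=0: 0.23743, 0.52732, 0.10962, 0.52828
  X=1: 0.10962, 0.28465, 0.00000, 0.32486
  (cells with P = 0 contribute 0)
Sum of the 8 terms: H(X,Y) = 2.1218 bits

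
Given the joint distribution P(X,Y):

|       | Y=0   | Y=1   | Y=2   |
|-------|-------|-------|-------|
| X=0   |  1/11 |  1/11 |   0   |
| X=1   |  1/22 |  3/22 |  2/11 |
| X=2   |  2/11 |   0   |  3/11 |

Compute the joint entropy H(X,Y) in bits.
2.6292 bits

H(X,Y) = -Σ_{x,y} P(x,y) log₂ P(x,y). Per-cell terms -P(x,y)·log₂P(x,y):
  X=0: 0.31449, 0.31449, 0.00000
  X=1: 0.20270, 0.39197, 0.44717
  X=2: 0.44717, 0.00000, 0.51122
  (cells with P = 0 contribute 0)
Sum of the 9 terms: H(X,Y) = 2.6292 bits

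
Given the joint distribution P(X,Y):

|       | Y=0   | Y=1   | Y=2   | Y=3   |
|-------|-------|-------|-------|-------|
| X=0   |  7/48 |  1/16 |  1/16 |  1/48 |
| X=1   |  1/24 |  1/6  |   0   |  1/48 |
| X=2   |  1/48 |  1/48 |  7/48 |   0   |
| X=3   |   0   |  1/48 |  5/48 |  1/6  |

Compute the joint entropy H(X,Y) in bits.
3.2845 bits

H(X,Y) = -Σ_{x,y} P(x,y) log₂ P(x,y). Per-cell terms -P(x,y)·log₂P(x,y):
  X=0: 0.40507, 0.25000, 0.25000, 0.11635
  X=1: 0.19104, 0.43083, 0.00000, 0.11635
  X=2: 0.11635, 0.11635, 0.40507, 0.00000
  X=3: 0.00000, 0.11635, 0.33990, 0.43083
  (cells with P = 0 contribute 0)
Sum of the 16 terms: H(X,Y) = 3.2845 bits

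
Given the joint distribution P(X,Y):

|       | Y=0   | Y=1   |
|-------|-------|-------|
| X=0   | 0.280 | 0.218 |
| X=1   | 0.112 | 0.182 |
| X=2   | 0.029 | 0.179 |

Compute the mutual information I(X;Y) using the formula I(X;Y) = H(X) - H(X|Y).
0.0864 bits

I(X;Y) = H(X) - H(X|Y)

Marginal of X (row sums):
  P(X=0) = 0.280 + 0.218 = 0.498
  P(X=1) = 0.112 + 0.182 = 0.294
  P(X=2) = 0.029 + 0.179 = 0.208
H(X) = -[0.498·log₂(0.498) + 0.294·log₂(0.294) + 0.208·log₂(0.208)]
  = 0.5009 + 0.5192 + 0.4712 = 1.4913 bits

Marginal of Y (column sums):
  P(Y=0) = 0.280 + 0.112 + 0.029 = 0.421
  P(Y=1) = 0.218 + 0.182 + 0.179 = 0.579
H(X|Y) = Σ_y P(y)·H(X|Y=y):
  Y=0: P(Y=0) = 0.421, P(X|Y=0) = (280/421, 112/421, 29/421) → H(X|Y=0) = 1.1654
  Y=1: P(Y=1) = 0.579, P(X|Y=1) = (218/579, 182/579, 179/579) → H(X|Y=1) = 1.5790
H(X|Y) = 0.421·1.1654 + 0.579·1.5790 = 1.4049 bits

I(X;Y) = H(X) - H(X|Y) = 1.4913 - 1.4049 = 0.0864 bits

Cross-check via I(X;Y) = H(X) + H(Y) - H(X,Y): computing H(Y) from the column sums and H(X,Y) from the 6 cells in the same way gives H(Y) = 0.9819 bits and H(X,Y) = 2.3868 bits, so
I(X;Y) = 1.4913 + 0.9819 - 2.3868 = 0.0864 bits ✓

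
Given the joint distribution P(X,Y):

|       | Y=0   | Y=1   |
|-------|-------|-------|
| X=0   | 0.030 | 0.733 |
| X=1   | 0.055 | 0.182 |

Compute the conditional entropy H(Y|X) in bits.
0.3677 bits

H(Y|X) = H(X,Y) - H(X)

H(X,Y) = -Σ_{x,y} P(x,y) log₂ P(x,y). Per-cell terms -P(x,y)·log₂P(x,y):
  X=0: 0.15177, 0.32847
  X=1: 0.23014, 0.44735
Sum of the 4 terms: H(X,Y) = 1.1577 bits

Marginal of X (row sums):
  P(X=0) = 0.030 + 0.733 = 0.763
  P(X=1) = 0.055 + 0.182 = 0.237
H(X) = -[0.763·log₂(0.763) + 0.237·log₂(0.237)]
  = 0.29776 + 0.49226 = 0.7900 bits

H(Y|X) = H(X,Y) - H(X) = 1.1577 - 0.7900 = 0.3677 bits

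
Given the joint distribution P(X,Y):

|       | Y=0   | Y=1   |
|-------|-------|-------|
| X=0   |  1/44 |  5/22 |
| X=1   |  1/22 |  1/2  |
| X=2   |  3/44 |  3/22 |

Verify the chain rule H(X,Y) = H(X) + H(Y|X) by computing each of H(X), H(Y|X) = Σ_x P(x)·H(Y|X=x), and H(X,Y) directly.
H(X) = 1.4453 bits, H(Y|X) = 0.5234 bits, H(X,Y) = 1.9687 bits

Marginal of X (row sums):
  P(X=0) = 1/44 + 5/22 = 1/4
  P(X=1) = 1/22 + 1/2 = 6/11
  P(X=2) = 3/44 + 3/22 = 9/44
H(X) = -[(1/4)·log₂(1/4) + (6/11)·log₂(6/11) + (9/44)·log₂(9/44)]
  = 0.50000 + 0.47698 + 0.46831 = 1.4453 bits

H(Y|X) = Σ_x P(x)·H(Y|X=x):
  X=0: P(X=0) = 1/4, P(Y|X=0) = (1/11, 10/11) → H(Y|X=0) = 0.43950
  X=1: P(X=1) = 6/11, P(Y|X=1) = (1/12, 11/12) → H(Y|X=1) = 0.41382
  X=2: P(X=2) = 9/44, P(Y|X=2) = (1/3, 2/3) → H(Y|X=2) = 0.91830
H(Y|X) = (1/4)·0.43950 + (6/11)·0.41382 + (9/44)·0.91830 = 0.5234 bits

H(X,Y) = -Σ_{x,y} P(x,y) log₂ P(x,y). Per-cell terms -P(x,y)·log₂P(x,y):
  X=0: 0.12408, 0.48580
  X=1: 0.20270, 0.50000
  X=2: 0.26417, 0.39197
Sum of the 6 terms: H(X,Y) = 1.9687 bits

Chain rule check:
  H(X) + H(Y|X) = 1.4453 + 0.5234 = 1.9687 bits
  H(X,Y) = 1.9687 bits
✓ Chain rule verified.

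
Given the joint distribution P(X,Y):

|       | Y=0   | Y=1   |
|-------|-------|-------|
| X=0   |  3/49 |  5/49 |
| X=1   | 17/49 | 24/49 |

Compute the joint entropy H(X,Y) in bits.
1.6169 bits

H(X,Y) = -Σ_{x,y} P(x,y) log₂ P(x,y). Per-cell terms -P(x,y)·log₂P(x,y):
  X=0: 0.246719, 0.335998
  X=1: 0.529861, 0.504366
Sum of the 4 terms: H(X,Y) = 1.6169 bits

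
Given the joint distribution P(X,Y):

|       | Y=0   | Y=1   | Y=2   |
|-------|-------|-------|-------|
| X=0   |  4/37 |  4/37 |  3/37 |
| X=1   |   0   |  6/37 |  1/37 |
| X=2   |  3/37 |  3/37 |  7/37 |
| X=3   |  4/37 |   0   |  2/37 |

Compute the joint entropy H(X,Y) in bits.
3.1709 bits

H(X,Y) = -Σ_{x,y} P(x,y) log₂ P(x,y). Per-cell terms -P(x,y)·log₂P(x,y):
  X=0: 0.34697, 0.34697, 0.29388
  X=1: 0.00000, 0.42559, 0.14080
  X=2: 0.29388, 0.29388, 0.45445
  X=3: 0.34697, 0.00000, 0.22754
  (cells with P = 0 contribute 0)
Sum of the 12 terms: H(X,Y) = 3.1709 bits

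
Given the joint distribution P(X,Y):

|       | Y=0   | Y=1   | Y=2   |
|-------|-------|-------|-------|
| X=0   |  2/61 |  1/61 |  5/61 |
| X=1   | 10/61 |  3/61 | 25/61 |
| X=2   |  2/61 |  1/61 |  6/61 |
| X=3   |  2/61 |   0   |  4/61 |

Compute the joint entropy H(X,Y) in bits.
2.7309 bits

H(X,Y) = -Σ_{x,y} P(x,y) log₂ P(x,y). Per-cell terms -P(x,y)·log₂P(x,y):
  X=0: 0.16166, 0.09723, 0.29580
  X=1: 0.42767, 0.21373, 0.52741
  X=2: 0.16166, 0.09723, 0.32909
  X=3: 0.16166, 0.00000, 0.25775
  (cells with P = 0 contribute 0)
Sum of the 12 terms: H(X,Y) = 2.7309 bits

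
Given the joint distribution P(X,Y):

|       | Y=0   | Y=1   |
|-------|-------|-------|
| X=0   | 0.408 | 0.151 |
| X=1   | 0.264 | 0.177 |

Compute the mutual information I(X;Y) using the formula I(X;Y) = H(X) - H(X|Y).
0.0139 bits

I(X;Y) = H(X) - H(X|Y)

Marginal of X (row sums):
  P(X=0) = 0.408 + 0.151 = 0.559
  P(X=1) = 0.264 + 0.177 = 0.441
H(X) = -[0.559·log₂(0.559) + 0.441·log₂(0.441)]
  = 0.4690456 + 0.5208869 = 0.9899325 bits

Marginal of Y (column sums):
  P(Y=0) = 0.408 + 0.264 = 0.672
  P(Y=1) = 0.151 + 0.177 = 0.328
H(X|Y) = Σ_y P(y)·H(X|Y=y):
  Y=0: P(Y=0) = 0.672, P(X|Y=0) = (17/28, 11/28) → H(X|Y=0) = 0.9666186
  Y=1: P(Y=1) = 0.328, P(X|Y=1) = (151/328, 177/328) → H(X|Y=1) = 0.9954627
H(X|Y) = 0.672·0.9666186 + 0.328·0.9954627 = 0.9760795 bits

I(X;Y) = H(X) - H(X|Y) = 0.9899325 - 0.9760795 = 0.0139 bits

Cross-check via I(X;Y) = H(X) + H(Y) - H(X,Y): computing H(Y) from the column sums and H(X,Y) from the 4 cells in the same way gives H(Y) = 0.9128699 bits and H(X,Y) = 1.8889494 bits, so
I(X;Y) = 0.9899325 + 0.9128699 - 1.8889494 = 0.0139 bits ✓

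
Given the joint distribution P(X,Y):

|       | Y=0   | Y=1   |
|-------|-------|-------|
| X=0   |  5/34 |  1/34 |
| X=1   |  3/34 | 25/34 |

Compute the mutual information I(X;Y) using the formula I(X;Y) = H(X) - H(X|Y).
0.2679 bits

I(X;Y) = H(X) - H(X|Y)

Marginal of X (row sums):
  P(X=0) = 5/34 + 1/34 = 3/17
  P(X=1) = 3/34 + 25/34 = 14/17
H(X) = -[(3/17)·log₂(3/17) + (14/17)·log₂(14/17)]
  = 0.441618 + 0.230677 = 0.672295 bits

Marginal of Y (column sums):
  P(Y=0) = 5/34 + 3/34 = 4/17
  P(Y=1) = 1/34 + 25/34 = 13/17
H(X|Y) = Σ_y P(y)·H(X|Y=y):
  Y=0: P(Y=0) = 4/17, P(X|Y=0) = (5/8, 3/8) → H(X|Y=0) = 0.954434
  Y=1: P(Y=1) = 13/17, P(X|Y=1) = (1/26, 25/26) → H(X|Y=1) = 0.235193
H(X|Y) = (4/17)·0.954434 + (13/17)·0.235193 = 0.404426 bits

I(X;Y) = H(X) - H(X|Y) = 0.672295 - 0.404426 = 0.2679 bits

Cross-check via I(X;Y) = H(X) + H(Y) - H(X,Y): computing H(Y) from the column sums and H(X,Y) from the 4 cells in the same way gives H(Y) = 0.787127 bits and H(X,Y) = 1.191553 bits, so
I(X;Y) = 0.672295 + 0.787127 - 1.191553 = 0.2679 bits ✓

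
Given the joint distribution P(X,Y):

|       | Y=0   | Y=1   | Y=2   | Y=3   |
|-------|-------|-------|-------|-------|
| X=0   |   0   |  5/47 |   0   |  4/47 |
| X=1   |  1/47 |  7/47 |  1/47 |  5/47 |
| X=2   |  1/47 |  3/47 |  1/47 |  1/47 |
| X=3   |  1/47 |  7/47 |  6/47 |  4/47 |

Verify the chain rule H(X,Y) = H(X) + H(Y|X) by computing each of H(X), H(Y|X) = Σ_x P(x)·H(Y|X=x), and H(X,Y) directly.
H(X) = 1.8865 bits, H(Y|X) = 1.5663 bits, H(X,Y) = 3.4527 bits

Marginal of X (row sums):
  P(X=0) = 0 + 5/47 + 0 + 4/47 = 9/47
  P(X=1) = 1/47 + 7/47 + 1/47 + 5/47 = 14/47
  P(X=2) = 1/47 + 3/47 + 1/47 + 1/47 = 6/47
  P(X=3) = 1/47 + 7/47 + 6/47 + 4/47 = 18/47
H(X) = -[(9/47)·log₂(9/47) + (14/47)·log₂(14/47) + (6/47)·log₂(6/47) + (18/47)·log₂(18/47)]
  = 0.45664 + 0.52045 + 0.37910 + 0.53030 = 1.8865 bits

H(Y|X) = Σ_x P(x)·H(Y|X=x):
  X=0: P(X=0) = 9/47, P(Y|X=0) = (0, 5/9, 0, 4/9) → H(Y|X=0) = 0.99108
  X=1: P(X=1) = 14/47, P(Y|X=1) = (1/14, 1/2, 1/14, 5/14) → H(Y|X=1) = 1.57442
  X=2: P(X=2) = 6/47, P(Y|X=2) = (1/6, 1/2, 1/6, 1/6) → H(Y|X=2) = 1.79248
  X=3: P(X=3) = 18/47, P(Y|X=3) = (1/18, 7/18, 1/3, 2/9) → H(Y|X=3) = 1.77208
H(Y|X) = (9/47)·0.99108 + (14/47)·1.57442 + (6/47)·1.79248 + (18/47)·1.77208 = 1.5663 bits

H(X,Y) = -Σ_{x,y} P(x,y) log₂ P(x,y). Per-cell terms -P(x,y)·log₂P(x,y):
  X=0: 0.00000, 0.34390, 0.00000, 0.30252
  X=1: 0.11818, 0.40916, 0.11818, 0.34390
  X=2: 0.11818, 0.25338, 0.11818, 0.11818
  X=3: 0.11818, 0.40916, 0.37910, 0.30252
  (cells with P = 0 contribute 0)
Sum of the 16 terms: H(X,Y) = 3.4527 bits

Chain rule check:
  H(X) + H(Y|X) = 1.8865 + 1.5663 = 3.4528 bits
  H(X,Y) = 3.4527 bits
✓ Chain rule verified (Δ = 0.0001 is 4-dp rounding noise: each of the three values was rounded independently).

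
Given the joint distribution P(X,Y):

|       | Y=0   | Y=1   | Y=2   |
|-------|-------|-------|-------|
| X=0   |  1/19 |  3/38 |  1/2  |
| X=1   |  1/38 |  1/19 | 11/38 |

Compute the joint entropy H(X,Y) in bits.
1.8922 bits

H(X,Y) = -Σ_{x,y} P(x,y) log₂ P(x,y). Per-cell terms -P(x,y)·log₂P(x,y):
  X=0: 0.2236, 0.2892, 0.5000
  X=1: 0.1381, 0.2236, 0.5177
Sum of the 6 terms: H(X,Y) = 1.8922 bits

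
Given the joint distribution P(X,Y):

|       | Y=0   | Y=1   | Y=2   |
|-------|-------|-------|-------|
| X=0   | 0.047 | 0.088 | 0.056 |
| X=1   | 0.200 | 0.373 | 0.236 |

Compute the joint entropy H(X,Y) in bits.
2.2355 bits

H(X,Y) = -Σ_{x,y} P(x,y) log₂ P(x,y). Per-cell terms -P(x,y)·log₂P(x,y):
  X=0: 0.2073, 0.3086, 0.2329
  X=1: 0.4644, 0.5307, 0.4916
Sum of the 6 terms: H(X,Y) = 2.2355 bits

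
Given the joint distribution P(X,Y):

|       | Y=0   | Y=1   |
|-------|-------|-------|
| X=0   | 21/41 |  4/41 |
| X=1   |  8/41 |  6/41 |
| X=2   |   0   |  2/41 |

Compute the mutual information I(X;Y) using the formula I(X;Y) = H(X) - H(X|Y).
0.1490 bits

I(X;Y) = H(X) - H(X|Y)

Marginal of X (row sums):
  P(X=0) = 21/41 + 4/41 = 25/41
  P(X=1) = 8/41 + 6/41 = 14/41
  P(X=2) = 0 + 2/41 = 2/41
H(X) = -[(25/41)·log₂(25/41) + (14/41)·log₂(14/41) + (2/41)·log₂(2/41)]
  = 0.4352 + 0.5293 + 0.2126 = 1.1771 bits

Marginal of Y (column sums):
  P(Y=0) = 21/41 + 8/41 + 0 = 29/41
  P(Y=1) = 4/41 + 6/41 + 2/41 = 12/41
H(X|Y) = Σ_y P(y)·H(X|Y=y):
  Y=0: P(Y=0) = 29/41, P(X|Y=0) = (21/29, 8/29, 0) → H(X|Y=0) = 0.8498
  Y=1: P(Y=1) = 12/41, P(X|Y=1) = (1/3, 1/2, 1/6) → H(X|Y=1) = 1.4591
H(X|Y) = (29/41)·0.8498 + (12/41)·1.4591 = 1.0281 bits

I(X;Y) = H(X) - H(X|Y) = 1.1771 - 1.0281 = 0.1490 bits

Cross-check via I(X;Y) = H(X) + H(Y) - H(X,Y): computing H(Y) from the column sums and H(X,Y) from the 6 cells in the same way gives H(Y) = 0.8722 bits and H(X,Y) = 1.9003 bits, so
I(X;Y) = 1.1771 + 0.8722 - 1.9003 = 0.1490 bits ✓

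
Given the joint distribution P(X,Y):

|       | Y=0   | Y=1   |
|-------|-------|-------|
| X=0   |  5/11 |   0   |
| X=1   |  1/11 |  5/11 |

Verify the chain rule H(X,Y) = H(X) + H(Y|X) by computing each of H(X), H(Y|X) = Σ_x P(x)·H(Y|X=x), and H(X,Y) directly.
H(X) = 0.9940 bits, H(Y|X) = 0.3546 bits, H(X,Y) = 1.3486 bits

Marginal of X (row sums):
  P(X=0) = 5/11 + 0 = 5/11
  P(X=1) = 1/11 + 5/11 = 6/11
H(X) = -[(5/11)·log₂(5/11) + (6/11)·log₂(6/11)]
  = 0.51705 + 0.47698 = 0.9940 bits

H(Y|X) = Σ_x P(x)·H(Y|X=x):
  X=0: P(X=0) = 5/11, P(Y|X=0) = (1, 0) → H(Y|X=0) = 0.00000
  X=1: P(X=1) = 6/11, P(Y|X=1) = (1/6, 5/6) → H(Y|X=1) = 0.65002
H(Y|X) = (5/11)·0.00000 + (6/11)·0.65002 = 0.3546 bits

H(X,Y) = -Σ_{x,y} P(x,y) log₂ P(x,y). Per-cell terms -P(x,y)·log₂P(x,y):
  X=0: 0.51705, 0.00000
  X=1: 0.31449, 0.51705
  (cells with P = 0 contribute 0)
Sum of the 4 terms: H(X,Y) = 1.3486 bits

Chain rule check:
  H(X) + H(Y|X) = 0.9940 + 0.3546 = 1.3486 bits
  H(X,Y) = 1.3486 bits
✓ Chain rule verified.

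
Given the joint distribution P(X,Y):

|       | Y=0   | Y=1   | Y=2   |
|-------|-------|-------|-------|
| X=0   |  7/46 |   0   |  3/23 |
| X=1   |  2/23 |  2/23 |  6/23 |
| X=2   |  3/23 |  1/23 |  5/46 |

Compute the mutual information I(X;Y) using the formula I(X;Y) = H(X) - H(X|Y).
0.1238 bits

I(X;Y) = H(X) - H(X|Y)

Marginal of X (row sums):
  P(X=0) = 7/46 + 0 + 3/23 = 13/46
  P(X=1) = 2/23 + 2/23 + 6/23 = 10/23
  P(X=2) = 3/23 + 1/23 + 5/46 = 13/46
H(X) = -[(13/46)·log₂(13/46) + (10/23)·log₂(10/23) + (13/46)·log₂(13/46)]
  = 0.51523 + 0.52245 + 0.51523 = 1.5529 bits

Marginal of Y (column sums):
  P(Y=0) = 7/46 + 2/23 + 3/23 = 17/46
  P(Y=1) = 0 + 2/23 + 1/23 = 3/23
  P(Y=2) = 3/23 + 6/23 + 5/46 = 1/2
H(X|Y) = Σ_y P(y)·H(X|Y=y):
  Y=0: P(Y=0) = 17/46, P(X|Y=0) = (7/17, 4/17, 6/17) → H(X|Y=0) = 1.54857
  Y=1: P(Y=1) = 3/23, P(X|Y=1) = (0, 2/3, 1/3) → H(X|Y=1) = 0.91830
  Y=2: P(Y=2) = 1/2, P(X|Y=2) = (6/23, 12/23, 5/23) → H(X|Y=2) = 1.47404
H(X|Y) = (17/46)·1.54857 + (3/23)·0.91830 + (1/2)·1.47404 = 1.4291 bits

I(X;Y) = H(X) - H(X|Y) = 1.5529 - 1.4291 = 0.1238 bits

Cross-check via I(X;Y) = H(X) + H(Y) - H(X,Y): computing H(Y) from the column sums and H(X,Y) from the 9 cells in the same way gives H(Y) = 1.4140 bits and H(X,Y) = 2.8431 bits, so
I(X;Y) = 1.5529 + 1.4140 - 2.8431 = 0.1238 bits ✓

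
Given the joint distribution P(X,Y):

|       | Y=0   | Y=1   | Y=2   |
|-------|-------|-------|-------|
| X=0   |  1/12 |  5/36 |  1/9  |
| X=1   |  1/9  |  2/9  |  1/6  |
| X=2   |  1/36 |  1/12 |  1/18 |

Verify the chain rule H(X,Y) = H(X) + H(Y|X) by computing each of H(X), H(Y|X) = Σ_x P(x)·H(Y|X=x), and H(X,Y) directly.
H(X) = 1.4591 bits, H(Y|X) = 1.5266 bits, H(X,Y) = 2.9858 bits

Marginal of X (row sums):
  P(X=0) = 1/12 + 5/36 + 1/9 = 1/3
  P(X=1) = 1/9 + 2/9 + 1/6 = 1/2
  P(X=2) = 1/36 + 1/12 + 1/18 = 1/6
H(X) = -[(1/3)·log₂(1/3) + (1/2)·log₂(1/2) + (1/6)·log₂(1/6)]
  = 0.528321 + 0.500000 + 0.430827 = 1.4591 bits

H(Y|X) = Σ_x P(x)·H(Y|X=x):
  X=0: P(X=0) = 1/3, P(Y|X=0) = (1/4, 5/12, 1/3) → H(Y|X=0) = 1.554585
  X=1: P(X=1) = 1/2, P(Y|X=1) = (2/9, 4/9, 1/3) → H(Y|X=1) = 1.530493
  X=2: P(X=2) = 1/6, P(Y|X=2) = (1/6, 1/2, 1/3) → H(Y|X=2) = 1.459148
H(Y|X) = (1/3)·1.554585 + (1/2)·1.530493 + (1/6)·1.459148 = 1.5266 bits

H(X,Y) = -Σ_{x,y} P(x,y) log₂ P(x,y). Per-cell terms -P(x,y)·log₂P(x,y):
  X=0: 0.298747, 0.395555, 0.352214
  X=1: 0.352214, 0.482206, 0.430827
  X=2: 0.143609, 0.298747, 0.231663
Sum of the 9 terms: H(X,Y) = 2.9858 bits

Chain rule check:
  H(X) + H(Y|X) = 1.4591 + 1.5266 = 2.9857 bits
  H(X,Y) = 2.9858 bits
✓ Chain rule verified (Δ = 0.0001 is 4-dp rounding noise: each of the three values was rounded independently).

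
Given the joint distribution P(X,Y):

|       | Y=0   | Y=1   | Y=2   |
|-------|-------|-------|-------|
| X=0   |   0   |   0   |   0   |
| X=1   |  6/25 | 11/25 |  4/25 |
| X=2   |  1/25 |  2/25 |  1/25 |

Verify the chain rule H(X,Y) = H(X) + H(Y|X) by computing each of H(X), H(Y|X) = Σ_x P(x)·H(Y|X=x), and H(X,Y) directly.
H(X) = 0.6343 bits, H(Y|X) = 1.4670 bits, H(X,Y) = 2.1013 bits

Marginal of X (row sums):
  P(X=0) = 0 + 0 + 0 = 0
  P(X=1) = 6/25 + 11/25 + 4/25 = 21/25
  P(X=2) = 1/25 + 2/25 + 1/25 = 4/25
H(X) = -[(21/25)·log₂(21/25) + (4/25)·log₂(4/25)]   (outcomes with P = 0 contribute 0)
  = 0.2113 + 0.4230 = 0.6343 bits

H(Y|X) = Σ_x P(x)·H(Y|X=x):
  X=0: P(X=0) = 0 → contributes 0
  X=1: P(X=1) = 21/25, P(Y|X=1) = (2/7, 11/21, 4/21) → H(Y|X=1) = 1.4607
  X=2: P(X=2) = 4/25, P(Y|X=2) = (1/4, 1/2, 1/4) → H(Y|X=2) = 1.5000
H(Y|X) = (21/25)·1.4607 + (4/25)·1.5000 = 1.4670 bits

H(X,Y) = -Σ_{x,y} P(x,y) log₂ P(x,y). Per-cell terms -P(x,y)·log₂P(x,y):
  X=0: 0.0000, 0.0000, 0.0000
  X=1: 0.4941, 0.5211, 0.4230
  X=2: 0.1858, 0.2915, 0.1858
  (cells with P = 0 contribute 0)
Sum of the 9 terms: H(X,Y) = 2.1013 bits

Chain rule check:
  H(X) + H(Y|X) = 0.6343 + 1.4670 = 2.1013 bits
  H(X,Y) = 2.1013 bits
✓ Chain rule verified.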